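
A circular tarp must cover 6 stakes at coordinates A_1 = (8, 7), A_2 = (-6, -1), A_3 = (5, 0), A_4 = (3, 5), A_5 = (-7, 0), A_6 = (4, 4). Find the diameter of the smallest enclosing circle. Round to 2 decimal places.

16.55

A smallest enclosing disk is always determined by at most three of the input points on its boundary.
The farthest pair is A_1–A_5 with squared distance 274. The circle on this segment as diameter has centre (0.5, 3.5) and r² = 274/4 = 68.5.
Check A_2: distance² to centre = 62.5 ≤ 68.5, so it lies inside.
All remaining points lie in this disk, and no smaller disk contains both endpoints, so this is the minimum enclosing circle.
Diameter = 2r = 2√(68.5) ≈ 16.55.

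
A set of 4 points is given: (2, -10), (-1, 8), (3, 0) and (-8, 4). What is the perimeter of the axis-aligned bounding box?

Width = max x − min x = 3 − (-8) = 11.
Height = max y − min y = 8 − (-10) = 18.
Perimeter = 2(11 + 18) = 58.

58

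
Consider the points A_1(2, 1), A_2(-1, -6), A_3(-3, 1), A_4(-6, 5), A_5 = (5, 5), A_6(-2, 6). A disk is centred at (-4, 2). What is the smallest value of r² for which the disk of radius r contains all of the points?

The required radius is the distance from (-4, 2) to the farthest point.
Squared distances: 37, 73, 2, 13, 90, 20.
Maximum is 90, attained at A_5.

90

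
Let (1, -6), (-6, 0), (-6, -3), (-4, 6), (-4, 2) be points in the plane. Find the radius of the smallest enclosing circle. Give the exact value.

6.5

By Welzl's lemma the MEC is supported by two points (diametrically opposite) or three points (on a circumcircle).
The farthest pair is (1, -6)–(-4, 6) with squared distance 169. The circle on this segment as diameter has centre (-1.5, 0) and r² = 169/4 = 42.25.
Check (-6, 0): distance² to centre = 20.25 ≤ 42.25, so it lies inside.
All remaining points lie in this disk, and no smaller disk contains both endpoints, so this is the minimum enclosing circle.
r = √(42.25) = 6.5.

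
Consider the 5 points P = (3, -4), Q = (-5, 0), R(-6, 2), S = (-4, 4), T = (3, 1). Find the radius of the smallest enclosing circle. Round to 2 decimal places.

The minimum enclosing circle of a finite set is fixed by two of the points (as a diameter) or three (as a circumcircle).
The minimum enclosing circle is determined by three boundary points: P, R, S.
Their circumcentre is (-1.3, -0.7) with r² = 29.38.
The farthest remaining point T is at distance² 21.38 ≤ 29.38.
r = √(29.38) ≈ 5.42.

5.42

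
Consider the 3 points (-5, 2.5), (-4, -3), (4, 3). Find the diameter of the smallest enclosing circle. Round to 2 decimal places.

Call the three points A, B, C in the order given.
Side lengths²: AB² = 31.25, AC² = 81.25, BC² = 100.
Since BC² = 100 < 81.25 + 31.25 = 112.5, the triangle is acute, so the smallest enclosing circle is the circumcircle.
Circumcentre = (-0.375, 0.5), r² = 25.390625.
Diameter = 2r = 2√(25.390625) ≈ 10.08.

10.08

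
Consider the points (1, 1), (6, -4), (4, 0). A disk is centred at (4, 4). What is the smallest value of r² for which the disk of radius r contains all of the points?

The required radius is the distance from (4, 4) to the farthest point.
Squared distances: 18, 68, 16.
Maximum is 68, attained at (6, -4).

68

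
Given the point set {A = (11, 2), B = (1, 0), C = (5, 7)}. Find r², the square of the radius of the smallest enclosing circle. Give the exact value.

51545/1922

Side lengths²: AB² = 104, AC² = 61, BC² = 65.
Since AB² = 104 < 65 + 61 = 126, the triangle is acute, so the smallest enclosing circle is the circumcircle.
Circumcentre = (361/62, 117/62), r² = 51545/1922.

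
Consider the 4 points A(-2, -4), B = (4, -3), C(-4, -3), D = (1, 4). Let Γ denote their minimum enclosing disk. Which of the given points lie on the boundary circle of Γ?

The minimum enclosing circle of a finite set is fixed by two of the points (as a diameter) or three (as a circumcircle).
The minimum enclosing circle is determined by three boundary points: B, C, D.
Their circumcentre is (0, -4/7) with r² = 1073/49.
The farthest remaining point A is at distance² 772/49 ≤ 1073/49.
The points at distance exactly r from the centre are B, C, D — 3 points.

B, C, D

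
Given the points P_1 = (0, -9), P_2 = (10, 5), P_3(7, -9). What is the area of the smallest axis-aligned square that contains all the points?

The bounding box has width 10 and height 14.
An axis-aligned square enclosing the set must have side ≥ max(width, height).
So the minimum side is max(10, 14) = 14.
Area = 14² = 196.

196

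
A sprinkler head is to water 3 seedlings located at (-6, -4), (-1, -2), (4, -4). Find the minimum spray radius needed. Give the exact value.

5

Call the three points A, B, C in the order given.
Side lengths²: AB² = 29, AC² = 100, BC² = 29.
Since AC² = 100 ≥ 29 + 29 = 58, the angle opposite AC is not acute, so the smallest enclosing circle has AC as diameter.
Centre = midpoint of AC = (-1, -4), r² = 100/4 = 25.
r = √25 = 5.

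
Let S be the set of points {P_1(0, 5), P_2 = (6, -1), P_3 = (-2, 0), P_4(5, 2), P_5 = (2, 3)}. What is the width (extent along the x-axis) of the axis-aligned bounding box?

8

max x = 6, min x = -2, so width = 8.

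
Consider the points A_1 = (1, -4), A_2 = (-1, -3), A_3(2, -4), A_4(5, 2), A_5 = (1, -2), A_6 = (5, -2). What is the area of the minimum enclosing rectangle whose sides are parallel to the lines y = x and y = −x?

In coordinates u = x + y, v = x − y the rectangle is axis-aligned; the map (x,y)→(u,v) scales areas by 2.
u-values: -3, -4, -2, 7, -1, 3; range = 7 − (-4) = 11.
v-values: 5, 2, 6, 3, 3, 7; range = 7 − 2 = 5.
Area = (11 × 5) / 2 = 27.5.

27.5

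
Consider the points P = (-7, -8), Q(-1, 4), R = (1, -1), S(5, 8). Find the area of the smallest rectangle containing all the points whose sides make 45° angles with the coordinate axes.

98

In coordinates u = x + y, v = x − y the rectangle is axis-aligned; the map (x,y)→(u,v) scales areas by 2.
u-values: -15, 3, 0, 13; range = 13 − (-15) = 28.
v-values: 1, -5, 2, -3; range = 2 − (-5) = 7.
Area = (28 × 7) / 2 = 98.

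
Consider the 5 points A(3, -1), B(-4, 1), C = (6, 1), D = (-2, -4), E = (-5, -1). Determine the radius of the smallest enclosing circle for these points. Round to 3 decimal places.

The minimum enclosing circle of a finite set is fixed by two of the points (as a diameter) or three (as a circumcircle).
The farthest pair is C–E with squared distance 125. The circle on this segment as diameter has centre (0.5, 0) and r² = 125/4 = 31.25.
Check A: distance² to centre = 7.25 ≤ 31.25, so it lies inside.
All remaining points lie in this disk, and no smaller disk contains both endpoints, so this is the minimum enclosing circle.
r = √(31.25) ≈ 5.590.

5.590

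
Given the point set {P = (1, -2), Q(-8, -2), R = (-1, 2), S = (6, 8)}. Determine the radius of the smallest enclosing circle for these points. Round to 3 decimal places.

8.602

A smallest enclosing disk is always determined by at most three of the input points on its boundary.
The farthest pair is Q–S with squared distance 296. The circle on this segment as diameter has centre (-1, 3) and r² = 296/4 = 74.
Check P: distance² to centre = 29 ≤ 74, so it lies inside.
All remaining points lie in this disk, and no smaller disk contains both endpoints, so this is the minimum enclosing circle.
r = √74 ≈ 8.602.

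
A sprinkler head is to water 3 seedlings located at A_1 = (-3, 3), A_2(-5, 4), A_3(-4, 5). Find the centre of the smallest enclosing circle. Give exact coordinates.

(-23/6, 23/6)

Side lengths²: A_1A_2² = 5, A_1A_3² = 5, A_2A_3² = 2.
Since A_1A_3² = 5 < 5 + 2 = 7, the triangle is acute, so the smallest enclosing circle is the circumcircle.
Circumcentre = (-23/6, 23/6), r² = 25/18.
Centre = (-23/6, 23/6).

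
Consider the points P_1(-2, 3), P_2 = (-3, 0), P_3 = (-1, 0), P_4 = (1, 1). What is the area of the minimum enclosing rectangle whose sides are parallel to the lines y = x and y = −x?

12.5

In coordinates u = x + y, v = x − y the rectangle is axis-aligned; the map (x,y)→(u,v) scales areas by 2.
u-values: 1, -3, -1, 2; range = 2 − (-3) = 5.
v-values: -5, -3, -1, 0; range = 0 − (-5) = 5.
Area = (5 × 5) / 2 = 12.5.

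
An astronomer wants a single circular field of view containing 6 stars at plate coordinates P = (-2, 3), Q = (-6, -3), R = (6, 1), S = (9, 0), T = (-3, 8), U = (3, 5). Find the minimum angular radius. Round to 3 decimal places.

8.062

The minimum enclosing circle of a finite set is fixed by two of the points (as a diameter) or three (as a circumcircle).
The minimum enclosing circle is determined by three boundary points: Q, S, T.
Their circumcentre is (1, 1) with r² = 65.
The farthest remaining point R is at distance² 25 ≤ 65.
r = √65 ≈ 8.062.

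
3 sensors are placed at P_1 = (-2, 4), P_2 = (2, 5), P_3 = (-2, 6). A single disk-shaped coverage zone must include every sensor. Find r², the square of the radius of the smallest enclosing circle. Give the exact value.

4.515625

Side lengths²: P_1P_2² = 17, P_1P_3² = 4, P_2P_3² = 17.
Since P_2P_3² = 17 < 17 + 4 = 21, the triangle is acute, so the smallest enclosing circle is the circumcircle.
Circumcentre = (-0.125, 5), r² = 4.515625.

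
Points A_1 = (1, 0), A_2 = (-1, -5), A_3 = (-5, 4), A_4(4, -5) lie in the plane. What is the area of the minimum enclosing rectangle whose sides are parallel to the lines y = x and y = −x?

63

In coordinates u = x + y, v = x − y the rectangle is axis-aligned; the map (x,y)→(u,v) scales areas by 2.
u-values: 1, -6, -1, -1; range = 1 − (-6) = 7.
v-values: 1, 4, -9, 9; range = 9 − (-9) = 18.
Area = (7 × 18) / 2 = 63.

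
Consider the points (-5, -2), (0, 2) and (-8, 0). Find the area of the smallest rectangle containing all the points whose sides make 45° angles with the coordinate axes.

30

In coordinates u = x + y, v = x − y the rectangle is axis-aligned; the map (x,y)→(u,v) scales areas by 2.
u-values: -7, 2, -8; range = 2 − (-8) = 10.
v-values: -3, -2, -8; range = -2 − (-8) = 6.
Area = (10 × 6) / 2 = 30.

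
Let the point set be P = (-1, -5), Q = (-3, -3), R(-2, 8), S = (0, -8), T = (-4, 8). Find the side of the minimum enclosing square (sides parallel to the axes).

16

The bounding box has width 4 and height 16.
An axis-aligned square enclosing the set must have side ≥ max(width, height).
So the minimum side is max(4, 16) = 16.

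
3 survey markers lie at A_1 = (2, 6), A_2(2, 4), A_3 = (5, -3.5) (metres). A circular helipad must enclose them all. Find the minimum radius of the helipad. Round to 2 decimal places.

4.98

Side lengths²: A_1A_2² = 4, A_1A_3² = 99.25, A_2A_3² = 65.25.
Since A_1A_3² = 99.25 ≥ 65.25 + 4 = 69.25, the angle opposite A_1A_3 is not acute, so the smallest enclosing circle has A_1A_3 as diameter.
Centre = midpoint of A_1A_3 = (3.5, 1.25), r² = 99.25/4 = 24.8125.
r = √(24.8125) ≈ 4.98.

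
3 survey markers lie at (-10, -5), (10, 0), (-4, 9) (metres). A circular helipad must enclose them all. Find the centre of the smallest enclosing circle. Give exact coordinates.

Call the three points A, B, C in the order given.
Side lengths²: AB² = 425, AC² = 232, BC² = 277.
Since AB² = 425 < 277 + 232 = 509, the triangle is acute, so the smallest enclosing circle is the circumcircle.
Circumcentre = (-0.42, -0.82), r² = 109.2488.
Centre = (-0.42, -0.82).

(-0.42, -0.82)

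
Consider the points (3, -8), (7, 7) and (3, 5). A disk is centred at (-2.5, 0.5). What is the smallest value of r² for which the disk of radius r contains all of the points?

132.5

The required radius is the distance from (-2.5, 0.5) to the farthest point.
Squared distances: 102.5, 132.5, 50.5.
Maximum is 132.5, attained at (7, 7).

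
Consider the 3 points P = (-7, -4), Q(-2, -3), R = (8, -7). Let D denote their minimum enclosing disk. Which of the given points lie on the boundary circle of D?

P, R

Side lengths²: PQ² = 26, PR² = 234, QR² = 116.
Since PR² = 234 ≥ 116 + 26 = 142, the angle opposite PR is not acute, so the smallest enclosing circle has PR as diameter.
Centre = midpoint of PR = (0.5, -5.5), r² = 234/4 = 58.5.
The points at distance exactly r from the centre are P, R — 2 points.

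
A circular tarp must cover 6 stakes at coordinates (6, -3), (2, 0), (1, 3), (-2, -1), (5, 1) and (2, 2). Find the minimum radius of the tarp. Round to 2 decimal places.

4.24

A smallest enclosing disk is always determined by at most three of the input points on its boundary.
The minimum enclosing circle is determined by three boundary points: (6, -3), (1, 3), (-2, -1).
Their circumcentre is (85/38, -20/19) with r² = 25925/1444.
The farthest remaining point (5, 1) is at distance² 17109/1444 ≤ 25925/1444.
r = √(25925/1444) ≈ 4.24.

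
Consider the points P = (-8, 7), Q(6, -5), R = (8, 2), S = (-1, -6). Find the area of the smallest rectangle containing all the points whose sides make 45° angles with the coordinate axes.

221

In coordinates u = x + y, v = x − y the rectangle is axis-aligned; the map (x,y)→(u,v) scales areas by 2.
u-values: -1, 1, 10, -7; range = 10 − (-7) = 17.
v-values: -15, 11, 6, 5; range = 11 − (-15) = 26.
Area = (17 × 26) / 2 = 221.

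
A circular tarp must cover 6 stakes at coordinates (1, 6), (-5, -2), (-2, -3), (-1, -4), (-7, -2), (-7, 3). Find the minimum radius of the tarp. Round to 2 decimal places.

5.70

The minimum enclosing circle is determined by three boundary points: (1, 6), (-1, -4), (-7, -2).
Their circumcentre is (-2.5, 1.5) with r² = 32.5.
The farthest remaining point (-7, 3) is at distance² 22.5 ≤ 32.5.
r = √(32.5) ≈ 5.70.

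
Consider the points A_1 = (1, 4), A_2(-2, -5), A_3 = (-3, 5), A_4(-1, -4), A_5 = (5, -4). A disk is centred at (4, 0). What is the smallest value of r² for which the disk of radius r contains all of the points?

74

The required radius is the distance from (4, 0) to the farthest point.
Squared distances: 25, 61, 74, 41, 17.
Maximum is 74, attained at A_3.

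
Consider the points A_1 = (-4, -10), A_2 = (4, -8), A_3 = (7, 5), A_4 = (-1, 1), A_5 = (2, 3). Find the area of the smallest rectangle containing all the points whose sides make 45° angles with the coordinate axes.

182

In coordinates u = x + y, v = x − y the rectangle is axis-aligned; the map (x,y)→(u,v) scales areas by 2.
u-values: -14, -4, 12, 0, 5; range = 12 − (-14) = 26.
v-values: 6, 12, 2, -2, -1; range = 12 − (-2) = 14.
Area = (26 × 14) / 2 = 182.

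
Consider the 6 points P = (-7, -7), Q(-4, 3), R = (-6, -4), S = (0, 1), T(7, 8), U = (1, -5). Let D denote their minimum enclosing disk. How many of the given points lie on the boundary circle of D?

2

A smallest enclosing disk is always determined by at most three of the input points on its boundary.
The farthest pair is P–T with squared distance 421. The circle on this segment as diameter has centre (0, 0.5) and r² = 421/4 = 105.25.
Check Q: distance² to centre = 22.25 ≤ 105.25, so it lies inside.
All remaining points lie in this disk, and no smaller disk contains both endpoints, so this is the minimum enclosing circle.
The points at distance exactly r from the centre are P, T — 2 points.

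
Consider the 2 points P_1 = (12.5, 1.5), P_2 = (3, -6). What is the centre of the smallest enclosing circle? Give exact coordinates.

(7.75, -2.25)

The smallest circle enclosing two points has them as diameter endpoints.
Centre = midpoint = (7.75, -2.25); r² = |P_1P_2|²/4 = 146.5/4 = 36.625.
Centre = (7.75, -2.25).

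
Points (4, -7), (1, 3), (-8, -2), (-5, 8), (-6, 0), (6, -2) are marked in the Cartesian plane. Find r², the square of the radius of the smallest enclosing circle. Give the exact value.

By Welzl's lemma the MEC is supported by two points (diametrically opposite) or three points (on a circumcircle).
The farthest pair is (4, -7)–(-5, 8) with squared distance 306. The circle on this segment as diameter has centre (-0.5, 0.5) and r² = 306/4 = 76.5.
Check (1, 3): distance² to centre = 8.5 ≤ 76.5, so it lies inside.
All remaining points lie in this disk, and no smaller disk contains both endpoints, so this is the minimum enclosing circle.

76.5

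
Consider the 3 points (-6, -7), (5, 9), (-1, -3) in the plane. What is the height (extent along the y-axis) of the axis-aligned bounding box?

16

max y = 9, min y = -7, so height = 16.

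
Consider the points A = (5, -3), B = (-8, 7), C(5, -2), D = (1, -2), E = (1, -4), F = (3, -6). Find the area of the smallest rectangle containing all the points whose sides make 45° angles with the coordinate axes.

72

In coordinates u = x + y, v = x − y the rectangle is axis-aligned; the map (x,y)→(u,v) scales areas by 2.
u-values: 2, -1, 3, -1, -3, -3; range = 3 − (-3) = 6.
v-values: 8, -15, 7, 3, 5, 9; range = 9 − (-15) = 24.
Area = (6 × 24) / 2 = 72.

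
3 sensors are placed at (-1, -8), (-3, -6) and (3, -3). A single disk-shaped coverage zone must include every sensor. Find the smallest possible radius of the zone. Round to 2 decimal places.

Call the three points A, B, C in the order given.
Side lengths²: AB² = 8, AC² = 41, BC² = 45.
Since BC² = 45 < 41 + 8 = 49, the triangle is acute, so the smallest enclosing circle is the circumcircle.
Circumcentre = (1/6, -29/6), r² = 205/18.
r = √(205/18) ≈ 3.37.

3.37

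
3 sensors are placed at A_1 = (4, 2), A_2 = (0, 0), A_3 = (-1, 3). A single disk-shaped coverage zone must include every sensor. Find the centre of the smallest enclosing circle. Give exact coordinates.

Side lengths²: A_1A_2² = 20, A_1A_3² = 26, A_2A_3² = 10.
Since A_1A_3² = 26 < 20 + 10 = 30, the triangle is acute, so the smallest enclosing circle is the circumcircle.
Circumcentre = (10/7, 15/7), r² = 325/49.
Centre = (10/7, 15/7).

(10/7, 15/7)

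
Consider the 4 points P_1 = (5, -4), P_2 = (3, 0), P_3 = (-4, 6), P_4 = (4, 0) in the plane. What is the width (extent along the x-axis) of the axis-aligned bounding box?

9

max x = 5, min x = -4, so width = 9.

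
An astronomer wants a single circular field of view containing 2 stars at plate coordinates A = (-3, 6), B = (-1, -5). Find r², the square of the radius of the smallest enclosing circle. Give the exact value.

31.25

The smallest circle enclosing two points has them as diameter endpoints.
Centre = midpoint = (-2, 0.5); r² = |AB|²/4 = 125/4 = 31.25.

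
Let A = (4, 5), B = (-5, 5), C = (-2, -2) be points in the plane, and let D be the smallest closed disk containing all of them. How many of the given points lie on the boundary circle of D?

Side lengths²: AB² = 81, AC² = 85, BC² = 58.
Since AC² = 85 < 81 + 58 = 139, the triangle is acute, so the smallest enclosing circle is the circumcircle.
Circumcentre = (-0.5, 39/14), r² = 2465/98.
The points at distance exactly r from the centre are A, B, C — 3 points.

3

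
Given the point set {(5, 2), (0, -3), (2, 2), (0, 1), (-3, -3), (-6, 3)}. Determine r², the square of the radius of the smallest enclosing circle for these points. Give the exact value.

27145/882

A smallest enclosing disk is always determined by at most three of the input points on its boundary.
The minimum enclosing circle is determined by three boundary points: (5, 2), (-3, -3), (-6, 3).
Their circumcentre is (-23/42, 83/42) with r² = 27145/882.
The farthest remaining point (0, -3) is at distance² 22105/882 ≤ 27145/882.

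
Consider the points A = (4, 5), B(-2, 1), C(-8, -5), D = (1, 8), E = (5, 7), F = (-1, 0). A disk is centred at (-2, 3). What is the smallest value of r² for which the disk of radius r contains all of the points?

100

The required radius is the distance from (-2, 3) to the farthest point.
Squared distances: 40, 4, 100, 34, 65, 10.
Maximum is 100, attained at C.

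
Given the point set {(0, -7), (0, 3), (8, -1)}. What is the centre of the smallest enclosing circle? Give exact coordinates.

(2.5, -2)

Call the three points A, B, C in the order given.
Side lengths²: AB² = 100, AC² = 100, BC² = 80.
Since AC² = 100 < 100 + 80 = 180, the triangle is acute, so the smallest enclosing circle is the circumcircle.
Circumcentre = (2.5, -2), r² = 31.25.
Centre = (2.5, -2).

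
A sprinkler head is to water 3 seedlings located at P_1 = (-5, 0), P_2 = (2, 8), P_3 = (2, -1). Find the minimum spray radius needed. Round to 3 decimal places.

Side lengths²: P_1P_2² = 113, P_1P_3² = 50, P_2P_3² = 81.
Since P_1P_2² = 113 < 81 + 50 = 131, the triangle is acute, so the smallest enclosing circle is the circumcircle.
Circumcentre = (-13/14, 3.5), r² = 2825/98.
r = √(2825/98) ≈ 5.369.

5.369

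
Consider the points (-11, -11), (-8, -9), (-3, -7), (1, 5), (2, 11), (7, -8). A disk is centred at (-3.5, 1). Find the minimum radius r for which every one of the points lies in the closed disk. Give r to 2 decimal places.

The required radius is the distance from (-3.5, 1) to the farthest point.
Squared distances: 200.25, 120.25, 64.25, 36.25, 130.25, 191.25.
Maximum is 200.25, attained at (-11, -11).
r = √(200.25) ≈ 14.15.

14.15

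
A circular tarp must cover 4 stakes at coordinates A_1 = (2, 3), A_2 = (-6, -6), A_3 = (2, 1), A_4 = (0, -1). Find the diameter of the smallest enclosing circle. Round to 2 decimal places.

A smallest enclosing disk is always determined by at most three of the input points on its boundary.
The farthest pair is A_1–A_2 with squared distance 145. The circle on this segment as diameter has centre (-2, -1.5) and r² = 145/4 = 36.25.
Check A_3: distance² to centre = 22.25 ≤ 36.25, so it lies inside.
All remaining points lie in this disk, and no smaller disk contains both endpoints, so this is the minimum enclosing circle.
Diameter = 2r = 2√(36.25) ≈ 12.04.

12.04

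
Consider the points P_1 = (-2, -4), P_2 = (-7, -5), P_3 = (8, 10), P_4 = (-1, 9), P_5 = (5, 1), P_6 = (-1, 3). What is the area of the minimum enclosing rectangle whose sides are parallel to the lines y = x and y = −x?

In coordinates u = x + y, v = x − y the rectangle is axis-aligned; the map (x,y)→(u,v) scales areas by 2.
u-values: -6, -12, 18, 8, 6, 2; range = 18 − (-12) = 30.
v-values: 2, -2, -2, -10, 4, -4; range = 4 − (-10) = 14.
Area = (30 × 14) / 2 = 210.

210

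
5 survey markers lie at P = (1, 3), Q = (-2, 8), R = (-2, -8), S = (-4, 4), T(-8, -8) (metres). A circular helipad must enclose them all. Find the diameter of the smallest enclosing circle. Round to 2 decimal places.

The minimum enclosing circle of a finite set is fixed by two of the points (as a diameter) or three (as a circumcircle).
The farthest pair is Q–T with squared distance 292. The circle on this segment as diameter has centre (-5, 0) and r² = 292/4 = 73.
Check P: distance² to centre = 45 ≤ 73, so it lies inside.
All remaining points lie in this disk, and no smaller disk contains both endpoints, so this is the minimum enclosing circle.
Diameter = 2r = 2√73 ≈ 17.09.

17.09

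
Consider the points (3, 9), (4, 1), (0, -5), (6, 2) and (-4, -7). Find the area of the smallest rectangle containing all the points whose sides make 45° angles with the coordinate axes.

In coordinates u = x + y, v = x − y the rectangle is axis-aligned; the map (x,y)→(u,v) scales areas by 2.
u-values: 12, 5, -5, 8, -11; range = 12 − (-11) = 23.
v-values: -6, 3, 5, 4, 3; range = 5 − (-6) = 11.
Area = (23 × 11) / 2 = 126.5.

126.5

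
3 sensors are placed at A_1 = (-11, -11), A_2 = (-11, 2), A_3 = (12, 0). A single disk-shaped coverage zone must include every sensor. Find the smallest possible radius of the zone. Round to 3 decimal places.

12.796

Side lengths²: A_1A_2² = 169, A_1A_3² = 650, A_2A_3² = 533.
Since A_1A_3² = 650 < 533 + 169 = 702, the triangle is acute, so the smallest enclosing circle is the circumcircle.
Circumcentre = (1/46, -4.5), r² = 173225/1058.
r = √(173225/1058) ≈ 12.796.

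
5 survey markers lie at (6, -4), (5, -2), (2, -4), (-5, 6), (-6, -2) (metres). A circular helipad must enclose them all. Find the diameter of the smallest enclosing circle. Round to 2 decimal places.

The farthest pair is (6, -4)–(-5, 6) with squared distance 221. The circle on this segment as diameter has centre (0.5, 1) and r² = 221/4 = 55.25.
Check (5, -2): distance² to centre = 29.25 ≤ 55.25, so it lies inside.
All remaining points lie in this disk, and no smaller disk contains both endpoints, so this is the minimum enclosing circle.
Diameter = 2r = 2√(55.25) ≈ 14.87.

14.87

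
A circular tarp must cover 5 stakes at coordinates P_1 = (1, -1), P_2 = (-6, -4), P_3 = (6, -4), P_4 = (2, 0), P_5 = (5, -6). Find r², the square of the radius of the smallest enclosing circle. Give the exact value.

36

The farthest pair is P_2–P_3 with squared distance 144. The circle on this segment as diameter has centre (0, -4) and r² = 144/4 = 36.
Check P_1: distance² to centre = 10 ≤ 36, so it lies inside.
All remaining points lie in this disk, and no smaller disk contains both endpoints, so this is the minimum enclosing circle.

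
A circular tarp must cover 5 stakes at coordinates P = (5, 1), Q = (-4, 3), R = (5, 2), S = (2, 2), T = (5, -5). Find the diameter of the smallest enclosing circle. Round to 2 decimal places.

12.04

The farthest pair is Q–T with squared distance 145. The circle on this segment as diameter has centre (0.5, -1) and r² = 145/4 = 36.25.
Check P: distance² to centre = 24.25 ≤ 36.25, so it lies inside.
All remaining points lie in this disk, and no smaller disk contains both endpoints, so this is the minimum enclosing circle.
Diameter = 2r = 2√(36.25) ≈ 12.04.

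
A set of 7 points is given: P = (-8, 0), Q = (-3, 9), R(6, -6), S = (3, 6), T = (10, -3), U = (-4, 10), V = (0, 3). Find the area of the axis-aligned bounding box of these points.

x ranges over [-8, 10], width 18.
y ranges over [-6, 10], height 16.
Area = 18 × 16 = 288.

288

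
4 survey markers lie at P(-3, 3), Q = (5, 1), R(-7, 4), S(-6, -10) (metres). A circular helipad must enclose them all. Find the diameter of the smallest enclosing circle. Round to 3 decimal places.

The minimum enclosing circle is determined by three boundary points: Q, R, S.
Their circumcentre is (-2.3, -2.7) with r² = 66.98.
The farthest remaining point P is at distance² 32.98 ≤ 66.98.
Diameter = 2r = 2√(66.98) ≈ 16.368.

16.368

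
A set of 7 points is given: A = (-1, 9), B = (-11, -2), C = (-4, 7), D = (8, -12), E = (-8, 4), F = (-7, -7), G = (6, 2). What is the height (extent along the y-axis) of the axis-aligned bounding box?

21

max y = 9, min y = -12, so height = 21.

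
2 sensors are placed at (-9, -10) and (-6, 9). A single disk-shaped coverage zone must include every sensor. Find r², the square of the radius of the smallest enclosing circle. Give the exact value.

The smallest circle enclosing two points has them as diameter endpoints.
Centre = midpoint = (-7.5, -0.5); r² = |(-9, -10)−(-6, 9)|²/4 = 370/4 = 92.5.

92.5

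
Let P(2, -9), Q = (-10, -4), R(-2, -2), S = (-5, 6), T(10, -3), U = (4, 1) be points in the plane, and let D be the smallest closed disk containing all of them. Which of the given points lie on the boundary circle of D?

A smallest enclosing disk is always determined by at most three of the input points on its boundary.
The minimum enclosing circle is determined by three boundary points: Q, S, T.
Their circumcentre is (-1/26, -71/26) with r² = 34085/338.
The farthest remaining point P is at distance² 14689/338 ≤ 34085/338.
The points at distance exactly r from the centre are Q, S, T — 3 points.

Q, S, T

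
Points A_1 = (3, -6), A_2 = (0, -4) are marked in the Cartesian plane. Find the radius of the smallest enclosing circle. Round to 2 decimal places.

The smallest circle enclosing two points has them as diameter endpoints.
Centre = midpoint = (1.5, -5); r² = |A_1A_2|²/4 = 13/4 = 3.25.
r = √(3.25) ≈ 1.80.

1.80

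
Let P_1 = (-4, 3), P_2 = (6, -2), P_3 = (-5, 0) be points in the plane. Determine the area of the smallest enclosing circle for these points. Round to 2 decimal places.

Side lengths²: P_1P_2² = 125, P_1P_3² = 10, P_2P_3² = 125.
Since P_2P_3² = 125 < 125 + 10 = 135, the triangle is acute, so the smallest enclosing circle is the circumcircle.
Circumcentre = (9/14, -3/14), r² = 3125/98.
Area = π·r² = π·3125/98 ≈ 100.18.

100.18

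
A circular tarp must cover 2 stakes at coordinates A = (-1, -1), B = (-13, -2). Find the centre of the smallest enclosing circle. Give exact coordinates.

(-7, -1.5)

The smallest circle enclosing two points has them as diameter endpoints.
Centre = midpoint = (-7, -1.5); r² = |AB|²/4 = 145/4 = 36.25.
Centre = (-7, -1.5).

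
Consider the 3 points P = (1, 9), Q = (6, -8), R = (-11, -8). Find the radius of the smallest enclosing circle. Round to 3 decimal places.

10.845

Side lengths²: PQ² = 314, PR² = 433, QR² = 289.
Since PR² = 433 < 314 + 289 = 603, the triangle is acute, so the smallest enclosing circle is the circumcircle.
Circumcentre = (-2.5, -43/34), r² = 67981/578.
r = √(67981/578) ≈ 10.845.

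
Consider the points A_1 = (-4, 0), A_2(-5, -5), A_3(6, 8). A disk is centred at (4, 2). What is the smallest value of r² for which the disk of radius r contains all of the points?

130

The required radius is the distance from (4, 2) to the farthest point.
Squared distances: 68, 130, 40.
Maximum is 130, attained at A_2.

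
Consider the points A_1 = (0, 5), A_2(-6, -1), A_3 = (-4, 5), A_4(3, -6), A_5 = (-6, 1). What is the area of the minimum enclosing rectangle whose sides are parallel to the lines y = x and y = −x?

In coordinates u = x + y, v = x − y the rectangle is axis-aligned; the map (x,y)→(u,v) scales areas by 2.
u-values: 5, -7, 1, -3, -5; range = 5 − (-7) = 12.
v-values: -5, -5, -9, 9, -7; range = 9 − (-9) = 18.
Area = (12 × 18) / 2 = 108.

108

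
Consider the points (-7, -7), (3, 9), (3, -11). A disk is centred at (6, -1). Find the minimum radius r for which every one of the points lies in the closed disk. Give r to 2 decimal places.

The required radius is the distance from (6, -1) to the farthest point.
Squared distances: 205, 109, 109.
Maximum is 205, attained at (-7, -7).
r = √205 ≈ 14.32.

14.32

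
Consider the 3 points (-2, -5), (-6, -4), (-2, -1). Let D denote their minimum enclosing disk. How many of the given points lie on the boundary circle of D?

3

Call the three points A, B, C in the order given.
Side lengths²: AB² = 17, AC² = 16, BC² = 25.
Since BC² = 25 < 17 + 16 = 33, the triangle is acute, so the smallest enclosing circle is the circumcircle.
Circumcentre = (-3.625, -3), r² = 6.640625.
The points at distance exactly r from the centre are (-2, -5), (-6, -4), (-2, -1) — 3 points.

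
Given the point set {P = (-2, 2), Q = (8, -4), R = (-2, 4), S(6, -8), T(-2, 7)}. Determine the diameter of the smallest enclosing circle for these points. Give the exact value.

17

The farthest pair is S–T with squared distance 289. The circle on this segment as diameter has centre (2, -0.5) and r² = 289/4 = 72.25.
Check P: distance² to centre = 22.25 ≤ 72.25, so it lies inside.
All remaining points lie in this disk, and no smaller disk contains both endpoints, so this is the minimum enclosing circle.
Diameter = 2r = 2√(72.25) = 17.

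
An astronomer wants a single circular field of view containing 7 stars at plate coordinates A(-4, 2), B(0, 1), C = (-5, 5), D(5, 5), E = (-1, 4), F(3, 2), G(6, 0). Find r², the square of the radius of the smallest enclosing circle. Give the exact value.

The farthest pair is C–G with squared distance 146. The circle on this segment as diameter has centre (0.5, 2.5) and r² = 146/4 = 36.5.
Check A: distance² to centre = 20.5 ≤ 36.5, so it lies inside.
All remaining points lie in this disk, and no smaller disk contains both endpoints, so this is the minimum enclosing circle.

36.5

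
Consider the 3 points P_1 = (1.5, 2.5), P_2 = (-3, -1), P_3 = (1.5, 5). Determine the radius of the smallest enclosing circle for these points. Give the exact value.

3.75

Side lengths²: P_1P_2² = 32.5, P_1P_3² = 6.25, P_2P_3² = 56.25.
Since P_2P_3² = 56.25 ≥ 32.5 + 6.25 = 38.75, the angle opposite P_2P_3 is not acute, so the smallest enclosing circle has P_2P_3 as diameter.
Centre = midpoint of P_2P_3 = (-0.75, 2), r² = 56.25/4 = 14.0625.
r = √(14.0625) = 3.75.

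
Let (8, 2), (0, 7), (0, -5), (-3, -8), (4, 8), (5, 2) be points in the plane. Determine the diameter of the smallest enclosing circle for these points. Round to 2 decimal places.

A smallest enclosing disk is always determined by at most three of the input points on its boundary.
The farthest pair is (-3, -8)–(4, 8) with squared distance 305. The circle on this segment as diameter has centre (0.5, 0) and r² = 305/4 = 76.25.
Check (8, 2): distance² to centre = 60.25 ≤ 76.25, so it lies inside.
All remaining points lie in this disk, and no smaller disk contains both endpoints, so this is the minimum enclosing circle.
Diameter = 2r = 2√(76.25) ≈ 17.46.

17.46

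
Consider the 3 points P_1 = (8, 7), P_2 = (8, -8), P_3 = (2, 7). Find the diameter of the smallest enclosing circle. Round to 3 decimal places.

Side lengths²: P_1P_2² = 225, P_1P_3² = 36, P_2P_3² = 261.
Since P_2P_3² = 261 ≥ 225 + 36 = 261, the angle opposite P_2P_3 is not acute, so the smallest enclosing circle has P_2P_3 as diameter.
Centre = midpoint of P_2P_3 = (5, -0.5), r² = 261/4 = 65.25.
Diameter = 2r = 2√(65.25) ≈ 16.155.

16.155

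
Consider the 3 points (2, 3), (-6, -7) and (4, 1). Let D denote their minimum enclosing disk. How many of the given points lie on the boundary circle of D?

Call the three points A, B, C in the order given.
Side lengths²: AB² = 164, AC² = 8, BC² = 164.
Since BC² = 164 < 164 + 8 = 172, the triangle is acute, so the smallest enclosing circle is the circumcircle.
Circumcentre = (-13/9, -22/9), r² = 3362/81.
The points at distance exactly r from the centre are (2, 3), (-6, -7), (4, 1) — 3 points.

3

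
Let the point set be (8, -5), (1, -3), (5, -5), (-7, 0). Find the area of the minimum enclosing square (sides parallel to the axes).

225

The bounding box has width 15 and height 5.
An axis-aligned square enclosing the set must have side ≥ max(width, height).
So the minimum side is max(15, 5) = 15.
Area = 15² = 225.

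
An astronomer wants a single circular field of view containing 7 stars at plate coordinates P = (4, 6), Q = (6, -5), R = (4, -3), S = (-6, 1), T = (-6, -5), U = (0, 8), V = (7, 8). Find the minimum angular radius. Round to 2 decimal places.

9.19

The farthest pair is T–V with squared distance 338. The circle on this segment as diameter has centre (0.5, 1.5) and r² = 338/4 = 84.5.
Check P: distance² to centre = 32.5 ≤ 84.5, so it lies inside.
All remaining points lie in this disk, and no smaller disk contains both endpoints, so this is the minimum enclosing circle.
r = √(84.5) ≈ 9.19.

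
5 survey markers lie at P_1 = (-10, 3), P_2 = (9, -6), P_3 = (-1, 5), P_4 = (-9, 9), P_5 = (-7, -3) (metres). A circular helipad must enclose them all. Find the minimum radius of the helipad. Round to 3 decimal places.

11.715

The farthest pair is P_2–P_4 with squared distance 549. The circle on this segment as diameter has centre (0, 1.5) and r² = 549/4 = 137.25.
Check P_1: distance² to centre = 102.25 ≤ 137.25, so it lies inside.
All remaining points lie in this disk, and no smaller disk contains both endpoints, so this is the minimum enclosing circle.
r = √(137.25) ≈ 11.715.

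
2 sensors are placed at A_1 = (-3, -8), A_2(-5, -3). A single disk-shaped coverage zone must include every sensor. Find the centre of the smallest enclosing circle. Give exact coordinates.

(-4, -5.5)

The smallest circle enclosing two points has them as diameter endpoints.
Centre = midpoint = (-4, -5.5); r² = |A_1A_2|²/4 = 29/4 = 7.25.
Centre = (-4, -5.5).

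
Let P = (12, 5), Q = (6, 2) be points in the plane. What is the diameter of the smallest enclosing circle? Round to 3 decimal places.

6.708

The smallest circle enclosing two points has them as diameter endpoints.
Centre = midpoint = (9, 3.5); r² = |PQ|²/4 = 45/4 = 11.25.
Diameter = 2r = 2√(11.25) ≈ 6.708.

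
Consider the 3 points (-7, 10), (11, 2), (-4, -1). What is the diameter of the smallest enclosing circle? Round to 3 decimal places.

Call the three points A, B, C in the order given.
Side lengths²: AB² = 388, AC² = 130, BC² = 234.
Since AB² = 388 ≥ 234 + 130 = 364, the angle opposite AB is not acute, so the smallest enclosing circle has AB as diameter.
Centre = midpoint of AB = (2, 6), r² = 388/4 = 97.
Diameter = 2r = 2√97 ≈ 19.698.

19.698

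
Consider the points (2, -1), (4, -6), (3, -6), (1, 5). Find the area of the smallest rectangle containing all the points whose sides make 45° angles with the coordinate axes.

63

In coordinates u = x + y, v = x − y the rectangle is axis-aligned; the map (x,y)→(u,v) scales areas by 2.
u-values: 1, -2, -3, 6; range = 6 − (-3) = 9.
v-values: 3, 10, 9, -4; range = 10 − (-4) = 14.
Area = (9 × 14) / 2 = 63.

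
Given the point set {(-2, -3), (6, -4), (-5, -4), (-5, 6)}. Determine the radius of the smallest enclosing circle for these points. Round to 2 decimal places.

The minimum enclosing circle of a finite set is fixed by two of the points (as a diameter) or three (as a circumcircle).
The farthest pair is (6, -4)–(-5, 6) with squared distance 221. The circle on this segment as diameter has centre (0.5, 1) and r² = 221/4 = 55.25.
Check (-2, -3): distance² to centre = 22.25 ≤ 55.25, so it lies inside.
All remaining points lie in this disk, and no smaller disk contains both endpoints, so this is the minimum enclosing circle.
r = √(55.25) ≈ 7.43.

7.43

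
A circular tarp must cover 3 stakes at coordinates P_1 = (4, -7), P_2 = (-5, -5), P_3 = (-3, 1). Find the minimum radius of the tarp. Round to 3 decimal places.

5.343

Side lengths²: P_1P_2² = 85, P_1P_3² = 113, P_2P_3² = 40.
Since P_1P_3² = 113 < 85 + 40 = 125, the triangle is acute, so the smallest enclosing circle is the circumcircle.
Circumcentre = (5/58, -195/58), r² = 48025/1682.
r = √(48025/1682) ≈ 5.343.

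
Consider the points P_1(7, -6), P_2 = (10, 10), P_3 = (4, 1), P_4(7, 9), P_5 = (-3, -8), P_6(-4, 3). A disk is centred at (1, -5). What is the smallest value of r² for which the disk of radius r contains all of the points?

The required radius is the distance from (1, -5) to the farthest point.
Squared distances: 37, 306, 45, 232, 25, 89.
Maximum is 306, attained at P_2.

306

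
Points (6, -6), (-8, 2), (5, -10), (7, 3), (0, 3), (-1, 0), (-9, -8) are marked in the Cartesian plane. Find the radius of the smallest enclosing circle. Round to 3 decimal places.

9.708

By Welzl's lemma the MEC is supported by two points (diametrically opposite) or three points (on a circumcircle).
The farthest pair is (7, 3)–(-9, -8) with squared distance 377. The circle on this segment as diameter has centre (-1, -2.5) and r² = 377/4 = 94.25.
Check (6, -6): distance² to centre = 61.25 ≤ 94.25, so it lies inside.
All remaining points lie in this disk, and no smaller disk contains both endpoints, so this is the minimum enclosing circle.
r = √(94.25) ≈ 9.708.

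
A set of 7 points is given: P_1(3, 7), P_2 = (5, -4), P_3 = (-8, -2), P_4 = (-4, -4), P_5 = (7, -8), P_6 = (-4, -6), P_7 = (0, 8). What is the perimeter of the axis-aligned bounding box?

62

Width = max x − min x = 7 − (-8) = 15.
Height = max y − min y = 8 − (-8) = 16.
Perimeter = 2(15 + 16) = 62.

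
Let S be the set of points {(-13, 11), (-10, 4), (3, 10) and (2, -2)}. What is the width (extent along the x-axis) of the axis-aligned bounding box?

max x = 3, min x = -13, so width = 16.

16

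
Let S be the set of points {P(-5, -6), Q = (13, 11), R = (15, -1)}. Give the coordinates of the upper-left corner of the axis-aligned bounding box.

(-5, 11)

x-range [-5, 15], y-range [-6, 11].
The upper-left corner is (-5, 11).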